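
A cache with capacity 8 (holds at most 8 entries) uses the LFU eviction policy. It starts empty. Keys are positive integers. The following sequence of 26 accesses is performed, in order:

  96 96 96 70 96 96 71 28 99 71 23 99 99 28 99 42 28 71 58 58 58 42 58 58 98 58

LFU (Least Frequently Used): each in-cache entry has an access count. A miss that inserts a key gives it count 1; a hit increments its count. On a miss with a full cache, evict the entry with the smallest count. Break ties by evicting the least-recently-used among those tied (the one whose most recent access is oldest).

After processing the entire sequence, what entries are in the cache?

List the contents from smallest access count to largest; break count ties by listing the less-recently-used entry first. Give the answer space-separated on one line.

LFU simulation (capacity=8):
  1. access 96: MISS. Cache: [96(c=1)]
  2. access 96: HIT, count now 2. Cache: [96(c=2)]
  3. access 96: HIT, count now 3. Cache: [96(c=3)]
  4. access 70: MISS. Cache: [70(c=1) 96(c=3)]
  5. access 96: HIT, count now 4. Cache: [70(c=1) 96(c=4)]
  6. access 96: HIT, count now 5. Cache: [70(c=1) 96(c=5)]
  7. access 71: MISS. Cache: [70(c=1) 71(c=1) 96(c=5)]
  8. access 28: MISS. Cache: [70(c=1) 71(c=1) 28(c=1) 96(c=5)]
  9. access 99: MISS. Cache: [70(c=1) 71(c=1) 28(c=1) 99(c=1) 96(c=5)]
  10. access 71: HIT, count now 2. Cache: [70(c=1) 28(c=1) 99(c=1) 71(c=2) 96(c=5)]
  11. access 23: MISS. Cache: [70(c=1) 28(c=1) 99(c=1) 23(c=1) 71(c=2) 96(c=5)]
  12. access 99: HIT, count now 2. Cache: [70(c=1) 28(c=1) 23(c=1) 71(c=2) 99(c=2) 96(c=5)]
  13. access 99: HIT, count now 3. Cache: [70(c=1) 28(c=1) 23(c=1) 71(c=2) 99(c=3) 96(c=5)]
  14. access 28: HIT, count now 2. Cache: [70(c=1) 23(c=1) 71(c=2) 28(c=2) 99(c=3) 96(c=5)]
  15. access 99: HIT, count now 4. Cache: [70(c=1) 23(c=1) 71(c=2) 28(c=2) 99(c=4) 96(c=5)]
  16. access 42: MISS. Cache: [70(c=1) 23(c=1) 42(c=1) 71(c=2) 28(c=2) 99(c=4) 96(c=5)]
  17. access 28: HIT, count now 3. Cache: [70(c=1) 23(c=1) 42(c=1) 71(c=2) 28(c=3) 99(c=4) 96(c=5)]
  18. access 71: HIT, count now 3. Cache: [70(c=1) 23(c=1) 42(c=1) 28(c=3) 71(c=3) 99(c=4) 96(c=5)]
  19. access 58: MISS. Cache: [70(c=1) 23(c=1) 42(c=1) 58(c=1) 28(c=3) 71(c=3) 99(c=4) 96(c=5)]
  20. access 58: HIT, count now 2. Cache: [70(c=1) 23(c=1) 42(c=1) 58(c=2) 28(c=3) 71(c=3) 99(c=4) 96(c=5)]
  21. access 58: HIT, count now 3. Cache: [70(c=1) 23(c=1) 42(c=1) 28(c=3) 71(c=3) 58(c=3) 99(c=4) 96(c=5)]
  22. access 42: HIT, count now 2. Cache: [70(c=1) 23(c=1) 42(c=2) 28(c=3) 71(c=3) 58(c=3) 99(c=4) 96(c=5)]
  23. access 58: HIT, count now 4. Cache: [70(c=1) 23(c=1) 42(c=2) 28(c=3) 71(c=3) 99(c=4) 58(c=4) 96(c=5)]
  24. access 58: HIT, count now 5. Cache: [70(c=1) 23(c=1) 42(c=2) 28(c=3) 71(c=3) 99(c=4) 96(c=5) 58(c=5)]
  25. access 98: MISS, evict 70(c=1). Cache: [23(c=1) 98(c=1) 42(c=2) 28(c=3) 71(c=3) 99(c=4) 96(c=5) 58(c=5)]
  26. access 58: HIT, count now 6. Cache: [23(c=1) 98(c=1) 42(c=2) 28(c=3) 71(c=3) 99(c=4) 96(c=5) 58(c=6)]
Total: 17 hits, 9 misses, 1 evictions

Answer: 23 98 42 28 71 99 96 58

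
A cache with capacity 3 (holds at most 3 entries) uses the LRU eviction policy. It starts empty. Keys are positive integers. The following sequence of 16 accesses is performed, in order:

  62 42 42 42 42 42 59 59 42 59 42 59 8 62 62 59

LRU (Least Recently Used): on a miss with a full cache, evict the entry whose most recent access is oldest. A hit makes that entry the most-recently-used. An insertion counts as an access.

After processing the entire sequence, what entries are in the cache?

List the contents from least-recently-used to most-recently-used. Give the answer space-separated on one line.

Answer: 8 62 59

Derivation:
LRU simulation (capacity=3):
  1. access 62: MISS. Cache (LRU->MRU): [62]
  2. access 42: MISS. Cache (LRU->MRU): [62 42]
  3. access 42: HIT. Cache (LRU->MRU): [62 42]
  4. access 42: HIT. Cache (LRU->MRU): [62 42]
  5. access 42: HIT. Cache (LRU->MRU): [62 42]
  6. access 42: HIT. Cache (LRU->MRU): [62 42]
  7. access 59: MISS. Cache (LRU->MRU): [62 42 59]
  8. access 59: HIT. Cache (LRU->MRU): [62 42 59]
  9. access 42: HIT. Cache (LRU->MRU): [62 59 42]
  10. access 59: HIT. Cache (LRU->MRU): [62 42 59]
  11. access 42: HIT. Cache (LRU->MRU): [62 59 42]
  12. access 59: HIT. Cache (LRU->MRU): [62 42 59]
  13. access 8: MISS, evict 62. Cache (LRU->MRU): [42 59 8]
  14. access 62: MISS, evict 42. Cache (LRU->MRU): [59 8 62]
  15. access 62: HIT. Cache (LRU->MRU): [59 8 62]
  16. access 59: HIT. Cache (LRU->MRU): [8 62 59]
Total: 11 hits, 5 misses, 2 evictions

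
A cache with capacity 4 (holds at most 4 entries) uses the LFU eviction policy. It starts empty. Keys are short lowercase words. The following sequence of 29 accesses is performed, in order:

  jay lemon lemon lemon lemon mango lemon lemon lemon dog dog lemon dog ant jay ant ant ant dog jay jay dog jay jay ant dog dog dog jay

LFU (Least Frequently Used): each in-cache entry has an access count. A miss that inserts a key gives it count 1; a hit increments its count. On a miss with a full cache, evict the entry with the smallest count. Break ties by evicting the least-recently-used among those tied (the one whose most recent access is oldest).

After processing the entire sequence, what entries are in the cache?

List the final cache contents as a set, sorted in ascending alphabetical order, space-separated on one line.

Answer: ant dog jay lemon

Derivation:
LFU simulation (capacity=4):
  1. access jay: MISS. Cache: [jay(c=1)]
  2. access lemon: MISS. Cache: [jay(c=1) lemon(c=1)]
  3. access lemon: HIT, count now 2. Cache: [jay(c=1) lemon(c=2)]
  4. access lemon: HIT, count now 3. Cache: [jay(c=1) lemon(c=3)]
  5. access lemon: HIT, count now 4. Cache: [jay(c=1) lemon(c=4)]
  6. access mango: MISS. Cache: [jay(c=1) mango(c=1) lemon(c=4)]
  7. access lemon: HIT, count now 5. Cache: [jay(c=1) mango(c=1) lemon(c=5)]
  8. access lemon: HIT, count now 6. Cache: [jay(c=1) mango(c=1) lemon(c=6)]
  9. access lemon: HIT, count now 7. Cache: [jay(c=1) mango(c=1) lemon(c=7)]
  10. access dog: MISS. Cache: [jay(c=1) mango(c=1) dog(c=1) lemon(c=7)]
  11. access dog: HIT, count now 2. Cache: [jay(c=1) mango(c=1) dog(c=2) lemon(c=7)]
  12. access lemon: HIT, count now 8. Cache: [jay(c=1) mango(c=1) dog(c=2) lemon(c=8)]
  13. access dog: HIT, count now 3. Cache: [jay(c=1) mango(c=1) dog(c=3) lemon(c=8)]
  14. access ant: MISS, evict jay(c=1). Cache: [mango(c=1) ant(c=1) dog(c=3) lemon(c=8)]
  15. access jay: MISS, evict mango(c=1). Cache: [ant(c=1) jay(c=1) dog(c=3) lemon(c=8)]
  16. access ant: HIT, count now 2. Cache: [jay(c=1) ant(c=2) dog(c=3) lemon(c=8)]
  17. access ant: HIT, count now 3. Cache: [jay(c=1) dog(c=3) ant(c=3) lemon(c=8)]
  18. access ant: HIT, count now 4. Cache: [jay(c=1) dog(c=3) ant(c=4) lemon(c=8)]
  19. access dog: HIT, count now 4. Cache: [jay(c=1) ant(c=4) dog(c=4) lemon(c=8)]
  20. access jay: HIT, count now 2. Cache: [jay(c=2) ant(c=4) dog(c=4) lemon(c=8)]
  21. access jay: HIT, count now 3. Cache: [jay(c=3) ant(c=4) dog(c=4) lemon(c=8)]
  22. access dog: HIT, count now 5. Cache: [jay(c=3) ant(c=4) dog(c=5) lemon(c=8)]
  23. access jay: HIT, count now 4. Cache: [ant(c=4) jay(c=4) dog(c=5) lemon(c=8)]
  24. access jay: HIT, count now 5. Cache: [ant(c=4) dog(c=5) jay(c=5) lemon(c=8)]
  25. access ant: HIT, count now 5. Cache: [dog(c=5) jay(c=5) ant(c=5) lemon(c=8)]
  26. access dog: HIT, count now 6. Cache: [jay(c=5) ant(c=5) dog(c=6) lemon(c=8)]
  27. access dog: HIT, count now 7. Cache: [jay(c=5) ant(c=5) dog(c=7) lemon(c=8)]
  28. access dog: HIT, count now 8. Cache: [jay(c=5) ant(c=5) lemon(c=8) dog(c=8)]
  29. access jay: HIT, count now 6. Cache: [ant(c=5) jay(c=6) lemon(c=8) dog(c=8)]
Total: 23 hits, 6 misses, 2 evictions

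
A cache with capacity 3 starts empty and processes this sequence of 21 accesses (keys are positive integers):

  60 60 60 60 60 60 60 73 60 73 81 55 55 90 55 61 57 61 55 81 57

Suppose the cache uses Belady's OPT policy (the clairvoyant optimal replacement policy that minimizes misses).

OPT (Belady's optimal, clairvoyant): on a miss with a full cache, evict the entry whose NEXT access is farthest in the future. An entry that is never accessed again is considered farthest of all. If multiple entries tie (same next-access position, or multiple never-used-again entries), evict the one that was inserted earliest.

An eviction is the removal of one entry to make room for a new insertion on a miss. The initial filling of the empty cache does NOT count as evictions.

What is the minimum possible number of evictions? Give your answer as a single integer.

OPT (Belady) simulation (capacity=3):
  1. access 60: MISS. Cache: [60]
  2. access 60: HIT. Next use of 60: step 3. Cache: [60]
  3. access 60: HIT. Next use of 60: step 4. Cache: [60]
  4. access 60: HIT. Next use of 60: step 5. Cache: [60]
  5. access 60: HIT. Next use of 60: step 6. Cache: [60]
  6. access 60: HIT. Next use of 60: step 7. Cache: [60]
  7. access 60: HIT. Next use of 60: step 9. Cache: [60]
  8. access 73: MISS. Cache: [60 73]
  9. access 60: HIT. Next use of 60: never. Cache: [60 73]
  10. access 73: HIT. Next use of 73: never. Cache: [60 73]
  11. access 81: MISS. Cache: [60 73 81]
  12. access 55: MISS, evict 60 (next use: never). Cache: [73 81 55]
  13. access 55: HIT. Next use of 55: step 15. Cache: [73 81 55]
  14. access 90: MISS, evict 73 (next use: never). Cache: [81 55 90]
  15. access 55: HIT. Next use of 55: step 19. Cache: [81 55 90]
  16. access 61: MISS, evict 90 (next use: never). Cache: [81 55 61]
  17. access 57: MISS, evict 81 (next use: step 20). Cache: [55 61 57]
  18. access 61: HIT. Next use of 61: never. Cache: [55 61 57]
  19. access 55: HIT. Next use of 55: never. Cache: [55 61 57]
  20. access 81: MISS, evict 55 (next use: never). Cache: [61 57 81]
  21. access 57: HIT. Next use of 57: never. Cache: [61 57 81]
Total: 13 hits, 8 misses, 5 evictions

Answer: 5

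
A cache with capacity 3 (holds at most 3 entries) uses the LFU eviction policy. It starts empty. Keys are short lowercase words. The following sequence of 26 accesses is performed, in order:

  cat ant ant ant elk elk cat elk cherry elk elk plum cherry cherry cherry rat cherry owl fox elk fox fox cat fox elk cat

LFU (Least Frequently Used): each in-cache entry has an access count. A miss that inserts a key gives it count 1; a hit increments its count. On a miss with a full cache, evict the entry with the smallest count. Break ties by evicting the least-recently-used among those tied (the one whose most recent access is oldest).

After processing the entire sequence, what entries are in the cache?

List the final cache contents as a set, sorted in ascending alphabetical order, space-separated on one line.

Answer: cat cherry elk

Derivation:
LFU simulation (capacity=3):
  1. access cat: MISS. Cache: [cat(c=1)]
  2. access ant: MISS. Cache: [cat(c=1) ant(c=1)]
  3. access ant: HIT, count now 2. Cache: [cat(c=1) ant(c=2)]
  4. access ant: HIT, count now 3. Cache: [cat(c=1) ant(c=3)]
  5. access elk: MISS. Cache: [cat(c=1) elk(c=1) ant(c=3)]
  6. access elk: HIT, count now 2. Cache: [cat(c=1) elk(c=2) ant(c=3)]
  7. access cat: HIT, count now 2. Cache: [elk(c=2) cat(c=2) ant(c=3)]
  8. access elk: HIT, count now 3. Cache: [cat(c=2) ant(c=3) elk(c=3)]
  9. access cherry: MISS, evict cat(c=2). Cache: [cherry(c=1) ant(c=3) elk(c=3)]
  10. access elk: HIT, count now 4. Cache: [cherry(c=1) ant(c=3) elk(c=4)]
  11. access elk: HIT, count now 5. Cache: [cherry(c=1) ant(c=3) elk(c=5)]
  12. access plum: MISS, evict cherry(c=1). Cache: [plum(c=1) ant(c=3) elk(c=5)]
  13. access cherry: MISS, evict plum(c=1). Cache: [cherry(c=1) ant(c=3) elk(c=5)]
  14. access cherry: HIT, count now 2. Cache: [cherry(c=2) ant(c=3) elk(c=5)]
  15. access cherry: HIT, count now 3. Cache: [ant(c=3) cherry(c=3) elk(c=5)]
  16. access rat: MISS, evict ant(c=3). Cache: [rat(c=1) cherry(c=3) elk(c=5)]
  17. access cherry: HIT, count now 4. Cache: [rat(c=1) cherry(c=4) elk(c=5)]
  18. access owl: MISS, evict rat(c=1). Cache: [owl(c=1) cherry(c=4) elk(c=5)]
  19. access fox: MISS, evict owl(c=1). Cache: [fox(c=1) cherry(c=4) elk(c=5)]
  20. access elk: HIT, count now 6. Cache: [fox(c=1) cherry(c=4) elk(c=6)]
  21. access fox: HIT, count now 2. Cache: [fox(c=2) cherry(c=4) elk(c=6)]
  22. access fox: HIT, count now 3. Cache: [fox(c=3) cherry(c=4) elk(c=6)]
  23. access cat: MISS, evict fox(c=3). Cache: [cat(c=1) cherry(c=4) elk(c=6)]
  24. access fox: MISS, evict cat(c=1). Cache: [fox(c=1) cherry(c=4) elk(c=6)]
  25. access elk: HIT, count now 7. Cache: [fox(c=1) cherry(c=4) elk(c=7)]
  26. access cat: MISS, evict fox(c=1). Cache: [cat(c=1) cherry(c=4) elk(c=7)]
Total: 14 hits, 12 misses, 9 evictions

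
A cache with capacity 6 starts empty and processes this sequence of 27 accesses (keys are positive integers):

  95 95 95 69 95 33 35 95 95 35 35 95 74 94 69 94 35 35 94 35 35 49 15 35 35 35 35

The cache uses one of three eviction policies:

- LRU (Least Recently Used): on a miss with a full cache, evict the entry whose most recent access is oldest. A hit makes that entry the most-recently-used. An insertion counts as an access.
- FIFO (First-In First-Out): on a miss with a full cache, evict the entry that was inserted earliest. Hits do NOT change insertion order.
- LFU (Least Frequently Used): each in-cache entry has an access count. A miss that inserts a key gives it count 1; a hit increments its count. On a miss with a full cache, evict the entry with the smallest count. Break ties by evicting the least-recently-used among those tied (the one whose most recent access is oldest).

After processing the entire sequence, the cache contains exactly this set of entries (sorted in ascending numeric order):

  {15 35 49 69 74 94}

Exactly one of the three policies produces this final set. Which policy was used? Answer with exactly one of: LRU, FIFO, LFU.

Answer: LRU

Derivation:
Simulating under each policy and comparing final sets:
  LRU: final set = {15 35 49 69 74 94} -> MATCHES target
  FIFO: final set = {15 33 35 49 74 94} -> differs
  LFU: final set = {15 35 49 69 94 95} -> differs
Only LRU produces the target set.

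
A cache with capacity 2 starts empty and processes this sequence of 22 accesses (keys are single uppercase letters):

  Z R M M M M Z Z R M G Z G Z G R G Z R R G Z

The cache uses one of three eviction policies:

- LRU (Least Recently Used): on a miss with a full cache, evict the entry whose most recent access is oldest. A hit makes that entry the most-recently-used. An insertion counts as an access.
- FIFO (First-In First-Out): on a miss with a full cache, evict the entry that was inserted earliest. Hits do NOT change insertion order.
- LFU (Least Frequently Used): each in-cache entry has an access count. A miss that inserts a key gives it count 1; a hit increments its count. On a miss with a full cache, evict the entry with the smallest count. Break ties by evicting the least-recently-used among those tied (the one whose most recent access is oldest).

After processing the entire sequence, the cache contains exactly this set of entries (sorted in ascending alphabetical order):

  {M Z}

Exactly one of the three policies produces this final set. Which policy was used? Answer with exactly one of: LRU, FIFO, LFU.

Simulating under each policy and comparing final sets:
  LRU: final set = {G Z} -> differs
  FIFO: final set = {G Z} -> differs
  LFU: final set = {M Z} -> MATCHES target
Only LFU produces the target set.

Answer: LFU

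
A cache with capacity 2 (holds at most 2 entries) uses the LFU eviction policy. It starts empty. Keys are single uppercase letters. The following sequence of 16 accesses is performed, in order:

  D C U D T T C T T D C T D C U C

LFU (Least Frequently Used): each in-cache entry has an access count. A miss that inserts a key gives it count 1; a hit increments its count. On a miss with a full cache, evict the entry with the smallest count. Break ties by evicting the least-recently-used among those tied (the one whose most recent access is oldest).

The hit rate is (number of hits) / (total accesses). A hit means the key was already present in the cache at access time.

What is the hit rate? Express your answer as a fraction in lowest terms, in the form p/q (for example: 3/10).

Answer: 1/4

Derivation:
LFU simulation (capacity=2):
  1. access D: MISS. Cache: [D(c=1)]
  2. access C: MISS. Cache: [D(c=1) C(c=1)]
  3. access U: MISS, evict D(c=1). Cache: [C(c=1) U(c=1)]
  4. access D: MISS, evict C(c=1). Cache: [U(c=1) D(c=1)]
  5. access T: MISS, evict U(c=1). Cache: [D(c=1) T(c=1)]
  6. access T: HIT, count now 2. Cache: [D(c=1) T(c=2)]
  7. access C: MISS, evict D(c=1). Cache: [C(c=1) T(c=2)]
  8. access T: HIT, count now 3. Cache: [C(c=1) T(c=3)]
  9. access T: HIT, count now 4. Cache: [C(c=1) T(c=4)]
  10. access D: MISS, evict C(c=1). Cache: [D(c=1) T(c=4)]
  11. access C: MISS, evict D(c=1). Cache: [C(c=1) T(c=4)]
  12. access T: HIT, count now 5. Cache: [C(c=1) T(c=5)]
  13. access D: MISS, evict C(c=1). Cache: [D(c=1) T(c=5)]
  14. access C: MISS, evict D(c=1). Cache: [C(c=1) T(c=5)]
  15. access U: MISS, evict C(c=1). Cache: [U(c=1) T(c=5)]
  16. access C: MISS, evict U(c=1). Cache: [C(c=1) T(c=5)]
Total: 4 hits, 12 misses, 10 evictions

Hit rate = 4/16 = 1/4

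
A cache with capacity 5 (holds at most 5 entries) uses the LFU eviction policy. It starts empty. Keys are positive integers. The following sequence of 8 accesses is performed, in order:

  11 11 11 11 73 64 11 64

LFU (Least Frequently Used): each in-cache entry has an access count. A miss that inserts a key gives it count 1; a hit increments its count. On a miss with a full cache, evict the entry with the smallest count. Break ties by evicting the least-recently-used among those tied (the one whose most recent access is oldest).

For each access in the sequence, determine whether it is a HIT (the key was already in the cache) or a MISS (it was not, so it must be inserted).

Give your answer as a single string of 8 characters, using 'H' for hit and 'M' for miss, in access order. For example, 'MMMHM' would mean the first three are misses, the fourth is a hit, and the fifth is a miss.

Answer: MHHHMMHH

Derivation:
LFU simulation (capacity=5):
  1. access 11: MISS. Cache: [11(c=1)]
  2. access 11: HIT, count now 2. Cache: [11(c=2)]
  3. access 11: HIT, count now 3. Cache: [11(c=3)]
  4. access 11: HIT, count now 4. Cache: [11(c=4)]
  5. access 73: MISS. Cache: [73(c=1) 11(c=4)]
  6. access 64: MISS. Cache: [73(c=1) 64(c=1) 11(c=4)]
  7. access 11: HIT, count now 5. Cache: [73(c=1) 64(c=1) 11(c=5)]
  8. access 64: HIT, count now 2. Cache: [73(c=1) 64(c=2) 11(c=5)]
Total: 5 hits, 3 misses, 0 evictions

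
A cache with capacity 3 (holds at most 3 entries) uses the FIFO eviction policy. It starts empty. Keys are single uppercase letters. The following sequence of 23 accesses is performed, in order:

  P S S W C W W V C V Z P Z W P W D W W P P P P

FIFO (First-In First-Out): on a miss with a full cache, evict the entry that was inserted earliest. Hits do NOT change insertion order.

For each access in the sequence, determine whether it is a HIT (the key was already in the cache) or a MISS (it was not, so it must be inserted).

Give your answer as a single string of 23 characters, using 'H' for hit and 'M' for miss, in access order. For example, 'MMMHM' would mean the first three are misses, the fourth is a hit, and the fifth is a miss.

FIFO simulation (capacity=3):
  1. access P: MISS. Cache (old->new): [P]
  2. access S: MISS. Cache (old->new): [P S]
  3. access S: HIT. Cache (old->new): [P S]
  4. access W: MISS. Cache (old->new): [P S W]
  5. access C: MISS, evict P. Cache (old->new): [S W C]
  6. access W: HIT. Cache (old->new): [S W C]
  7. access W: HIT. Cache (old->new): [S W C]
  8. access V: MISS, evict S. Cache (old->new): [W C V]
  9. access C: HIT. Cache (old->new): [W C V]
  10. access V: HIT. Cache (old->new): [W C V]
  11. access Z: MISS, evict W. Cache (old->new): [C V Z]
  12. access P: MISS, evict C. Cache (old->new): [V Z P]
  13. access Z: HIT. Cache (old->new): [V Z P]
  14. access W: MISS, evict V. Cache (old->new): [Z P W]
  15. access P: HIT. Cache (old->new): [Z P W]
  16. access W: HIT. Cache (old->new): [Z P W]
  17. access D: MISS, evict Z. Cache (old->new): [P W D]
  18. access W: HIT. Cache (old->new): [P W D]
  19. access W: HIT. Cache (old->new): [P W D]
  20. access P: HIT. Cache (old->new): [P W D]
  21. access P: HIT. Cache (old->new): [P W D]
  22. access P: HIT. Cache (old->new): [P W D]
  23. access P: HIT. Cache (old->new): [P W D]
Total: 14 hits, 9 misses, 6 evictions

Answer: MMHMMHHMHHMMHMHHMHHHHHH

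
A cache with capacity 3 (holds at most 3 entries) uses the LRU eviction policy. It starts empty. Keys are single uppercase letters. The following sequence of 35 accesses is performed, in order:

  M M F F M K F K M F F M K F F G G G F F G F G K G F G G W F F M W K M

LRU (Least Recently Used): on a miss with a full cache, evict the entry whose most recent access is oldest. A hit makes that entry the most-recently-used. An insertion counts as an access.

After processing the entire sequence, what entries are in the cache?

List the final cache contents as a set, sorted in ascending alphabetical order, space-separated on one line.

Answer: K M W

Derivation:
LRU simulation (capacity=3):
  1. access M: MISS. Cache (LRU->MRU): [M]
  2. access M: HIT. Cache (LRU->MRU): [M]
  3. access F: MISS. Cache (LRU->MRU): [M F]
  4. access F: HIT. Cache (LRU->MRU): [M F]
  5. access M: HIT. Cache (LRU->MRU): [F M]
  6. access K: MISS. Cache (LRU->MRU): [F M K]
  7. access F: HIT. Cache (LRU->MRU): [M K F]
  8. access K: HIT. Cache (LRU->MRU): [M F K]
  9. access M: HIT. Cache (LRU->MRU): [F K M]
  10. access F: HIT. Cache (LRU->MRU): [K M F]
  11. access F: HIT. Cache (LRU->MRU): [K M F]
  12. access M: HIT. Cache (LRU->MRU): [K F M]
  13. access K: HIT. Cache (LRU->MRU): [F M K]
  14. access F: HIT. Cache (LRU->MRU): [M K F]
  15. access F: HIT. Cache (LRU->MRU): [M K F]
  16. access G: MISS, evict M. Cache (LRU->MRU): [K F G]
  17. access G: HIT. Cache (LRU->MRU): [K F G]
  18. access G: HIT. Cache (LRU->MRU): [K F G]
  19. access F: HIT. Cache (LRU->MRU): [K G F]
  20. access F: HIT. Cache (LRU->MRU): [K G F]
  21. access G: HIT. Cache (LRU->MRU): [K F G]
  22. access F: HIT. Cache (LRU->MRU): [K G F]
  23. access G: HIT. Cache (LRU->MRU): [K F G]
  24. access K: HIT. Cache (LRU->MRU): [F G K]
  25. access G: HIT. Cache (LRU->MRU): [F K G]
  26. access F: HIT. Cache (LRU->MRU): [K G F]
  27. access G: HIT. Cache (LRU->MRU): [K F G]
  28. access G: HIT. Cache (LRU->MRU): [K F G]
  29. access W: MISS, evict K. Cache (LRU->MRU): [F G W]
  30. access F: HIT. Cache (LRU->MRU): [G W F]
  31. access F: HIT. Cache (LRU->MRU): [G W F]
  32. access M: MISS, evict G. Cache (LRU->MRU): [W F M]
  33. access W: HIT. Cache (LRU->MRU): [F M W]
  34. access K: MISS, evict F. Cache (LRU->MRU): [M W K]
  35. access M: HIT. Cache (LRU->MRU): [W K M]
Total: 28 hits, 7 misses, 4 evictions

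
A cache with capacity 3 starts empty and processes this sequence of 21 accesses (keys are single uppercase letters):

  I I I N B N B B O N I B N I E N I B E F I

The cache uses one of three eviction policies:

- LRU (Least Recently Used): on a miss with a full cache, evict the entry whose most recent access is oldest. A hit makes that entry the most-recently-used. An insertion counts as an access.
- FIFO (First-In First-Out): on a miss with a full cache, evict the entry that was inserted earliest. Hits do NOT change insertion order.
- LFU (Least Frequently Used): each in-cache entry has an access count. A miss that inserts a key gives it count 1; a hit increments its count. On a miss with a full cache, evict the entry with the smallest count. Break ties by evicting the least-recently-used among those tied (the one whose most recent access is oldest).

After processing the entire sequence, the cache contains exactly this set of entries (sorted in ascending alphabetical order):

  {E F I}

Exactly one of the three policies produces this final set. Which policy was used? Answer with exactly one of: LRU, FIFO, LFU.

Simulating under each policy and comparing final sets:
  LRU: final set = {E F I} -> MATCHES target
  FIFO: final set = {B F I} -> differs
  LFU: final set = {B F I} -> differs
Only LRU produces the target set.

Answer: LRU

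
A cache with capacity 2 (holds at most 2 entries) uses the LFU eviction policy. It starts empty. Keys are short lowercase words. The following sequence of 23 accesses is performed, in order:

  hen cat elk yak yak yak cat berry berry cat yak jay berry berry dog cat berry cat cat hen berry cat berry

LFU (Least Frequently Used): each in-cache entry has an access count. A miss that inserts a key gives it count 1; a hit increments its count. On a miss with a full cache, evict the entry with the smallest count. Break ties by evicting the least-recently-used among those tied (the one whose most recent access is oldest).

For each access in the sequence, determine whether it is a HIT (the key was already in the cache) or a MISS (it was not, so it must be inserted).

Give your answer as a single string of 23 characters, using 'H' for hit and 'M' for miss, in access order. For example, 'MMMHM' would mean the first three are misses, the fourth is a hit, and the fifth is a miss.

LFU simulation (capacity=2):
  1. access hen: MISS. Cache: [hen(c=1)]
  2. access cat: MISS. Cache: [hen(c=1) cat(c=1)]
  3. access elk: MISS, evict hen(c=1). Cache: [cat(c=1) elk(c=1)]
  4. access yak: MISS, evict cat(c=1). Cache: [elk(c=1) yak(c=1)]
  5. access yak: HIT, count now 2. Cache: [elk(c=1) yak(c=2)]
  6. access yak: HIT, count now 3. Cache: [elk(c=1) yak(c=3)]
  7. access cat: MISS, evict elk(c=1). Cache: [cat(c=1) yak(c=3)]
  8. access berry: MISS, evict cat(c=1). Cache: [berry(c=1) yak(c=3)]
  9. access berry: HIT, count now 2. Cache: [berry(c=2) yak(c=3)]
  10. access cat: MISS, evict berry(c=2). Cache: [cat(c=1) yak(c=3)]
  11. access yak: HIT, count now 4. Cache: [cat(c=1) yak(c=4)]
  12. access jay: MISS, evict cat(c=1). Cache: [jay(c=1) yak(c=4)]
  13. access berry: MISS, evict jay(c=1). Cache: [berry(c=1) yak(c=4)]
  14. access berry: HIT, count now 2. Cache: [berry(c=2) yak(c=4)]
  15. access dog: MISS, evict berry(c=2). Cache: [dog(c=1) yak(c=4)]
  16. access cat: MISS, evict dog(c=1). Cache: [cat(c=1) yak(c=4)]
  17. access berry: MISS, evict cat(c=1). Cache: [berry(c=1) yak(c=4)]
  18. access cat: MISS, evict berry(c=1). Cache: [cat(c=1) yak(c=4)]
  19. access cat: HIT, count now 2. Cache: [cat(c=2) yak(c=4)]
  20. access hen: MISS, evict cat(c=2). Cache: [hen(c=1) yak(c=4)]
  21. access berry: MISS, evict hen(c=1). Cache: [berry(c=1) yak(c=4)]
  22. access cat: MISS, evict berry(c=1). Cache: [cat(c=1) yak(c=4)]
  23. access berry: MISS, evict cat(c=1). Cache: [berry(c=1) yak(c=4)]
Total: 6 hits, 17 misses, 15 evictions

Answer: MMMMHHMMHMHMMHMMMMHMMMM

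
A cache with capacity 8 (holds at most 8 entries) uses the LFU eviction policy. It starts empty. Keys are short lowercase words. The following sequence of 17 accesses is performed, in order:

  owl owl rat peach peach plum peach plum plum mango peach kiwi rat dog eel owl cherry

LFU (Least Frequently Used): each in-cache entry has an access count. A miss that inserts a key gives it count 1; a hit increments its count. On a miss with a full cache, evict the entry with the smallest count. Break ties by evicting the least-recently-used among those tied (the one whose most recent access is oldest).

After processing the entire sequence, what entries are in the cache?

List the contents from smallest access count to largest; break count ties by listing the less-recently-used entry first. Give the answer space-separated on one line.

Answer: kiwi dog eel cherry rat plum owl peach

Derivation:
LFU simulation (capacity=8):
  1. access owl: MISS. Cache: [owl(c=1)]
  2. access owl: HIT, count now 2. Cache: [owl(c=2)]
  3. access rat: MISS. Cache: [rat(c=1) owl(c=2)]
  4. access peach: MISS. Cache: [rat(c=1) peach(c=1) owl(c=2)]
  5. access peach: HIT, count now 2. Cache: [rat(c=1) owl(c=2) peach(c=2)]
  6. access plum: MISS. Cache: [rat(c=1) plum(c=1) owl(c=2) peach(c=2)]
  7. access peach: HIT, count now 3. Cache: [rat(c=1) plum(c=1) owl(c=2) peach(c=3)]
  8. access plum: HIT, count now 2. Cache: [rat(c=1) owl(c=2) plum(c=2) peach(c=3)]
  9. access plum: HIT, count now 3. Cache: [rat(c=1) owl(c=2) peach(c=3) plum(c=3)]
  10. access mango: MISS. Cache: [rat(c=1) mango(c=1) owl(c=2) peach(c=3) plum(c=3)]
  11. access peach: HIT, count now 4. Cache: [rat(c=1) mango(c=1) owl(c=2) plum(c=3) peach(c=4)]
  12. access kiwi: MISS. Cache: [rat(c=1) mango(c=1) kiwi(c=1) owl(c=2) plum(c=3) peach(c=4)]
  13. access rat: HIT, count now 2. Cache: [mango(c=1) kiwi(c=1) owl(c=2) rat(c=2) plum(c=3) peach(c=4)]
  14. access dog: MISS. Cache: [mango(c=1) kiwi(c=1) dog(c=1) owl(c=2) rat(c=2) plum(c=3) peach(c=4)]
  15. access eel: MISS. Cache: [mango(c=1) kiwi(c=1) dog(c=1) eel(c=1) owl(c=2) rat(c=2) plum(c=3) peach(c=4)]
  16. access owl: HIT, count now 3. Cache: [mango(c=1) kiwi(c=1) dog(c=1) eel(c=1) rat(c=2) plum(c=3) owl(c=3) peach(c=4)]
  17. access cherry: MISS, evict mango(c=1). Cache: [kiwi(c=1) dog(c=1) eel(c=1) cherry(c=1) rat(c=2) plum(c=3) owl(c=3) peach(c=4)]
Total: 8 hits, 9 misses, 1 evictions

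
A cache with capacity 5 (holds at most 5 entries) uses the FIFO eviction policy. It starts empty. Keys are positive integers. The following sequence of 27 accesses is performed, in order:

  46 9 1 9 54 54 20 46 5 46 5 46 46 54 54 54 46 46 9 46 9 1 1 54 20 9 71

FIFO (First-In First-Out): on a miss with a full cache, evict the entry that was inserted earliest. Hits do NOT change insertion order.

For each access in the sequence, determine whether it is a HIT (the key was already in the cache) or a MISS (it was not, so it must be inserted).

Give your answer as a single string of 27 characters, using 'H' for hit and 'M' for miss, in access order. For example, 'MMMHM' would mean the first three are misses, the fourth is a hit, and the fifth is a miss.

FIFO simulation (capacity=5):
  1. access 46: MISS. Cache (old->new): [46]
  2. access 9: MISS. Cache (old->new): [46 9]
  3. access 1: MISS. Cache (old->new): [46 9 1]
  4. access 9: HIT. Cache (old->new): [46 9 1]
  5. access 54: MISS. Cache (old->new): [46 9 1 54]
  6. access 54: HIT. Cache (old->new): [46 9 1 54]
  7. access 20: MISS. Cache (old->new): [46 9 1 54 20]
  8. access 46: HIT. Cache (old->new): [46 9 1 54 20]
  9. access 5: MISS, evict 46. Cache (old->new): [9 1 54 20 5]
  10. access 46: MISS, evict 9. Cache (old->new): [1 54 20 5 46]
  11. access 5: HIT. Cache (old->new): [1 54 20 5 46]
  12. access 46: HIT. Cache (old->new): [1 54 20 5 46]
  13. access 46: HIT. Cache (old->new): [1 54 20 5 46]
  14. access 54: HIT. Cache (old->new): [1 54 20 5 46]
  15. access 54: HIT. Cache (old->new): [1 54 20 5 46]
  16. access 54: HIT. Cache (old->new): [1 54 20 5 46]
  17. access 46: HIT. Cache (old->new): [1 54 20 5 46]
  18. access 46: HIT. Cache (old->new): [1 54 20 5 46]
  19. access 9: MISS, evict 1. Cache (old->new): [54 20 5 46 9]
  20. access 46: HIT. Cache (old->new): [54 20 5 46 9]
  21. access 9: HIT. Cache (old->new): [54 20 5 46 9]
  22. access 1: MISS, evict 54. Cache (old->new): [20 5 46 9 1]
  23. access 1: HIT. Cache (old->new): [20 5 46 9 1]
  24. access 54: MISS, evict 20. Cache (old->new): [5 46 9 1 54]
  25. access 20: MISS, evict 5. Cache (old->new): [46 9 1 54 20]
  26. access 9: HIT. Cache (old->new): [46 9 1 54 20]
  27. access 71: MISS, evict 46. Cache (old->new): [9 1 54 20 71]
Total: 15 hits, 12 misses, 7 evictions

Answer: MMMHMHMHMMHHHHHHHHMHHMHMMHM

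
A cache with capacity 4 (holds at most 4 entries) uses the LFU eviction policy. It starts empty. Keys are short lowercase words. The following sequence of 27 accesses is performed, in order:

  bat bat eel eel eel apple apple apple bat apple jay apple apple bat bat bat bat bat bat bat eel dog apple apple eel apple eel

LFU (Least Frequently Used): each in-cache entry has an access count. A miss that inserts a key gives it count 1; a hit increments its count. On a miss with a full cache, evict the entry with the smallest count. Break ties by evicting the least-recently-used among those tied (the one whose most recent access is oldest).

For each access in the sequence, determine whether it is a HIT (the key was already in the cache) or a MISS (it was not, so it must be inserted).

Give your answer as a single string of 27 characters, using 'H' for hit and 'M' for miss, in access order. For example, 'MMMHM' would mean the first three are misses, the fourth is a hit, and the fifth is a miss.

LFU simulation (capacity=4):
  1. access bat: MISS. Cache: [bat(c=1)]
  2. access bat: HIT, count now 2. Cache: [bat(c=2)]
  3. access eel: MISS. Cache: [eel(c=1) bat(c=2)]
  4. access eel: HIT, count now 2. Cache: [bat(c=2) eel(c=2)]
  5. access eel: HIT, count now 3. Cache: [bat(c=2) eel(c=3)]
  6. access apple: MISS. Cache: [apple(c=1) bat(c=2) eel(c=3)]
  7. access apple: HIT, count now 2. Cache: [bat(c=2) apple(c=2) eel(c=3)]
  8. access apple: HIT, count now 3. Cache: [bat(c=2) eel(c=3) apple(c=3)]
  9. access bat: HIT, count now 3. Cache: [eel(c=3) apple(c=3) bat(c=3)]
  10. access apple: HIT, count now 4. Cache: [eel(c=3) bat(c=3) apple(c=4)]
  11. access jay: MISS. Cache: [jay(c=1) eel(c=3) bat(c=3) apple(c=4)]
  12. access apple: HIT, count now 5. Cache: [jay(c=1) eel(c=3) bat(c=3) apple(c=5)]
  13. access apple: HIT, count now 6. Cache: [jay(c=1) eel(c=3) bat(c=3) apple(c=6)]
  14. access bat: HIT, count now 4. Cache: [jay(c=1) eel(c=3) bat(c=4) apple(c=6)]
  15. access bat: HIT, count now 5. Cache: [jay(c=1) eel(c=3) bat(c=5) apple(c=6)]
  16. access bat: HIT, count now 6. Cache: [jay(c=1) eel(c=3) apple(c=6) bat(c=6)]
  17. access bat: HIT, count now 7. Cache: [jay(c=1) eel(c=3) apple(c=6) bat(c=7)]
  18. access bat: HIT, count now 8. Cache: [jay(c=1) eel(c=3) apple(c=6) bat(c=8)]
  19. access bat: HIT, count now 9. Cache: [jay(c=1) eel(c=3) apple(c=6) bat(c=9)]
  20. access bat: HIT, count now 10. Cache: [jay(c=1) eel(c=3) apple(c=6) bat(c=10)]
  21. access eel: HIT, count now 4. Cache: [jay(c=1) eel(c=4) apple(c=6) bat(c=10)]
  22. access dog: MISS, evict jay(c=1). Cache: [dog(c=1) eel(c=4) apple(c=6) bat(c=10)]
  23. access apple: HIT, count now 7. Cache: [dog(c=1) eel(c=4) apple(c=7) bat(c=10)]
  24. access apple: HIT, count now 8. Cache: [dog(c=1) eel(c=4) apple(c=8) bat(c=10)]
  25. access eel: HIT, count now 5. Cache: [dog(c=1) eel(c=5) apple(c=8) bat(c=10)]
  26. access apple: HIT, count now 9. Cache: [dog(c=1) eel(c=5) apple(c=9) bat(c=10)]
  27. access eel: HIT, count now 6. Cache: [dog(c=1) eel(c=6) apple(c=9) bat(c=10)]
Total: 22 hits, 5 misses, 1 evictions

Answer: MHMHHMHHHHMHHHHHHHHHHMHHHHH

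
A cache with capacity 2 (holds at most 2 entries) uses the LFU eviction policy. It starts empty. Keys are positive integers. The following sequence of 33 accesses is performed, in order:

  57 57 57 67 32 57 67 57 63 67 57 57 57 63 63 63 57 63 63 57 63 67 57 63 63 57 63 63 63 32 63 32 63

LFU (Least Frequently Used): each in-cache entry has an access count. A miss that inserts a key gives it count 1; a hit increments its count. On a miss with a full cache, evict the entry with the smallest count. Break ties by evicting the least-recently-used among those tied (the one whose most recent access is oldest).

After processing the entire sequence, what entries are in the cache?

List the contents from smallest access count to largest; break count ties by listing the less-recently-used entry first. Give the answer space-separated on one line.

Answer: 63 57

Derivation:
LFU simulation (capacity=2):
  1. access 57: MISS. Cache: [57(c=1)]
  2. access 57: HIT, count now 2. Cache: [57(c=2)]
  3. access 57: HIT, count now 3. Cache: [57(c=3)]
  4. access 67: MISS. Cache: [67(c=1) 57(c=3)]
  5. access 32: MISS, evict 67(c=1). Cache: [32(c=1) 57(c=3)]
  6. access 57: HIT, count now 4. Cache: [32(c=1) 57(c=4)]
  7. access 67: MISS, evict 32(c=1). Cache: [67(c=1) 57(c=4)]
  8. access 57: HIT, count now 5. Cache: [67(c=1) 57(c=5)]
  9. access 63: MISS, evict 67(c=1). Cache: [63(c=1) 57(c=5)]
  10. access 67: MISS, evict 63(c=1). Cache: [67(c=1) 57(c=5)]
  11. access 57: HIT, count now 6. Cache: [67(c=1) 57(c=6)]
  12. access 57: HIT, count now 7. Cache: [67(c=1) 57(c=7)]
  13. access 57: HIT, count now 8. Cache: [67(c=1) 57(c=8)]
  14. access 63: MISS, evict 67(c=1). Cache: [63(c=1) 57(c=8)]
  15. access 63: HIT, count now 2. Cache: [63(c=2) 57(c=8)]
  16. access 63: HIT, count now 3. Cache: [63(c=3) 57(c=8)]
  17. access 57: HIT, count now 9. Cache: [63(c=3) 57(c=9)]
  18. access 63: HIT, count now 4. Cache: [63(c=4) 57(c=9)]
  19. access 63: HIT, count now 5. Cache: [63(c=5) 57(c=9)]
  20. access 57: HIT, count now 10. Cache: [63(c=5) 57(c=10)]
  21. access 63: HIT, count now 6. Cache: [63(c=6) 57(c=10)]
  22. access 67: MISS, evict 63(c=6). Cache: [67(c=1) 57(c=10)]
  23. access 57: HIT, count now 11. Cache: [67(c=1) 57(c=11)]
  24. access 63: MISS, evict 67(c=1). Cache: [63(c=1) 57(c=11)]
  25. access 63: HIT, count now 2. Cache: [63(c=2) 57(c=11)]
  26. access 57: HIT, count now 12. Cache: [63(c=2) 57(c=12)]
  27. access 63: HIT, count now 3. Cache: [63(c=3) 57(c=12)]
  28. access 63: HIT, count now 4. Cache: [63(c=4) 57(c=12)]
  29. access 63: HIT, count now 5. Cache: [63(c=5) 57(c=12)]
  30. access 32: MISS, evict 63(c=5). Cache: [32(c=1) 57(c=12)]
  31. access 63: MISS, evict 32(c=1). Cache: [63(c=1) 57(c=12)]
  32. access 32: MISS, evict 63(c=1). Cache: [32(c=1) 57(c=12)]
  33. access 63: MISS, evict 32(c=1). Cache: [63(c=1) 57(c=12)]
Total: 20 hits, 13 misses, 11 evictions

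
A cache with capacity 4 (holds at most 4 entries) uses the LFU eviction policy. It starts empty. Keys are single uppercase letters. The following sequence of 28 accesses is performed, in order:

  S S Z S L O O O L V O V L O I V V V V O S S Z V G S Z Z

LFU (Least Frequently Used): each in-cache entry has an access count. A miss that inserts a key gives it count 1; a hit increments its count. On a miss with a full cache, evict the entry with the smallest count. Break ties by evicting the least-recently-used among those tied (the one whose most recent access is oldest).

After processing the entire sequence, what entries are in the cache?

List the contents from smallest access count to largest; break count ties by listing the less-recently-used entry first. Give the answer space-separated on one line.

LFU simulation (capacity=4):
  1. access S: MISS. Cache: [S(c=1)]
  2. access S: HIT, count now 2. Cache: [S(c=2)]
  3. access Z: MISS. Cache: [Z(c=1) S(c=2)]
  4. access S: HIT, count now 3. Cache: [Z(c=1) S(c=3)]
  5. access L: MISS. Cache: [Z(c=1) L(c=1) S(c=3)]
  6. access O: MISS. Cache: [Z(c=1) L(c=1) O(c=1) S(c=3)]
  7. access O: HIT, count now 2. Cache: [Z(c=1) L(c=1) O(c=2) S(c=3)]
  8. access O: HIT, count now 3. Cache: [Z(c=1) L(c=1) S(c=3) O(c=3)]
  9. access L: HIT, count now 2. Cache: [Z(c=1) L(c=2) S(c=3) O(c=3)]
  10. access V: MISS, evict Z(c=1). Cache: [V(c=1) L(c=2) S(c=3) O(c=3)]
  11. access O: HIT, count now 4. Cache: [V(c=1) L(c=2) S(c=3) O(c=4)]
  12. access V: HIT, count now 2. Cache: [L(c=2) V(c=2) S(c=3) O(c=4)]
  13. access L: HIT, count now 3. Cache: [V(c=2) S(c=3) L(c=3) O(c=4)]
  14. access O: HIT, count now 5. Cache: [V(c=2) S(c=3) L(c=3) O(c=5)]
  15. access I: MISS, evict V(c=2). Cache: [I(c=1) S(c=3) L(c=3) O(c=5)]
  16. access V: MISS, evict I(c=1). Cache: [V(c=1) S(c=3) L(c=3) O(c=5)]
  17. access V: HIT, count now 2. Cache: [V(c=2) S(c=3) L(c=3) O(c=5)]
  18. access V: HIT, count now 3. Cache: [S(c=3) L(c=3) V(c=3) O(c=5)]
  19. access V: HIT, count now 4. Cache: [S(c=3) L(c=3) V(c=4) O(c=5)]
  20. access O: HIT, count now 6. Cache: [S(c=3) L(c=3) V(c=4) O(c=6)]
  21. access S: HIT, count now 4. Cache: [L(c=3) V(c=4) S(c=4) O(c=6)]
  22. access S: HIT, count now 5. Cache: [L(c=3) V(c=4) S(c=5) O(c=6)]
  23. access Z: MISS, evict L(c=3). Cache: [Z(c=1) V(c=4) S(c=5) O(c=6)]
  24. access V: HIT, count now 5. Cache: [Z(c=1) S(c=5) V(c=5) O(c=6)]
  25. access G: MISS, evict Z(c=1). Cache: [G(c=1) S(c=5) V(c=5) O(c=6)]
  26. access S: HIT, count now 6. Cache: [G(c=1) V(c=5) O(c=6) S(c=6)]
  27. access Z: MISS, evict G(c=1). Cache: [Z(c=1) V(c=5) O(c=6) S(c=6)]
  28. access Z: HIT, count now 2. Cache: [Z(c=2) V(c=5) O(c=6) S(c=6)]
Total: 18 hits, 10 misses, 6 evictions

Answer: Z V O S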